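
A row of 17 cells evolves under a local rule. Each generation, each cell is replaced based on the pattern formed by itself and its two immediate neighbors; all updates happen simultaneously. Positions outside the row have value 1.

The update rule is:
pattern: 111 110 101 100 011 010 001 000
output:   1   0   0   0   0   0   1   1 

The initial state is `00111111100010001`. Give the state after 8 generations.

01011111001100110
00001110010001000
01110100100110011
00100001001000101
01001110010011000
00010100100100011
01100001001001101
00001110010010000

00001110010010000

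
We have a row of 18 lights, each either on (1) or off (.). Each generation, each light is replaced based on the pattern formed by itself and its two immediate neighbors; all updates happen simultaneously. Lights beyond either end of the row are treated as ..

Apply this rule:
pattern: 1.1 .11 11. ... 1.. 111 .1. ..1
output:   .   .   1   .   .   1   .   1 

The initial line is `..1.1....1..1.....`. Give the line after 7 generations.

.1......1..1......
1......1..1.......
......1..1........
.....1..1.........
....1..1..........
...1..1...........
..1..1............

..1..1............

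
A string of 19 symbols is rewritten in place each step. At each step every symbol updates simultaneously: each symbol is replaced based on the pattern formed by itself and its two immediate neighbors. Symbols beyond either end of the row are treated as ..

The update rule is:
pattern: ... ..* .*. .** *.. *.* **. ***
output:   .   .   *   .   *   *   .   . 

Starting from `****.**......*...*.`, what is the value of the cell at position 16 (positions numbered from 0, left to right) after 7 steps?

....*..*.....**..**
....**.**......*...
......*..*.....**..
......**.**......*.
........*..*.....**
........**.**......
..........*..*.....
position 16 holds .

.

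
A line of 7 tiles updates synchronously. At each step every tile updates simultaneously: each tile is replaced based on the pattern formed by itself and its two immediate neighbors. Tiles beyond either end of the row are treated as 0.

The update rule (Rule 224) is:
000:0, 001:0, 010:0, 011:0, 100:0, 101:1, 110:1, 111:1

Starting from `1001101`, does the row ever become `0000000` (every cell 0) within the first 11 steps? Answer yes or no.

yes

0000110
0000010
0000000
all cells are 0 at step 3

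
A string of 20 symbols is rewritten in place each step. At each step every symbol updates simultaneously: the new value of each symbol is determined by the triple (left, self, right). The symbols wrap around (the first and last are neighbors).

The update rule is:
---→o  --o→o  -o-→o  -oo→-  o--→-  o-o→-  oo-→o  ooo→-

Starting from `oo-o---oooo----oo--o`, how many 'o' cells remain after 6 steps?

10

-o-o-oo---o-ooo-o-o-
oo-o--o-ooo---o-o-o-
-o-o-oo---o-ooo-o-o-  (repeats step 1; period 2)
step 6: oo-o--o-ooo---o-o-o-
count of o: 10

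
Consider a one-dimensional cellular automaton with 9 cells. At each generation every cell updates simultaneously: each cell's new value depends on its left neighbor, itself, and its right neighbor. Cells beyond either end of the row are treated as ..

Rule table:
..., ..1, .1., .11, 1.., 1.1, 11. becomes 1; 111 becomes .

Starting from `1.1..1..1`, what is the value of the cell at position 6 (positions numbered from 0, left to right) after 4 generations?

.

111111111
1.......1
111111111  (repeats generation 1; period 2)
generation 4: 1.......1
position 6 holds .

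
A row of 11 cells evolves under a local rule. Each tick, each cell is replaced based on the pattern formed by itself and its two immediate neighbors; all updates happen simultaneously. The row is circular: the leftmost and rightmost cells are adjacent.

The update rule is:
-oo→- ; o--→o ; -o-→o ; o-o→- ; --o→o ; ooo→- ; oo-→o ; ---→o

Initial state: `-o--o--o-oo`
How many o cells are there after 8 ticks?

-ooooooo--o
-------oooo
ooooooo---o
------oooo-
oooooo---oo
-----oooo--
ooooo---ooo
----oooo---
count of o: 4

4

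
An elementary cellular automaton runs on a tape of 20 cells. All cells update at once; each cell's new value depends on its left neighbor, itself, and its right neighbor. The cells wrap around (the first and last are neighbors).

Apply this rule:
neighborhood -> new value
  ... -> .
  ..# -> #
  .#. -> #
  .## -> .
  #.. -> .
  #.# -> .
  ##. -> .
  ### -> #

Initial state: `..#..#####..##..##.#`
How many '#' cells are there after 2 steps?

.##.#.###..#...#...#
....#..#..##..##..##
count of #: 8

8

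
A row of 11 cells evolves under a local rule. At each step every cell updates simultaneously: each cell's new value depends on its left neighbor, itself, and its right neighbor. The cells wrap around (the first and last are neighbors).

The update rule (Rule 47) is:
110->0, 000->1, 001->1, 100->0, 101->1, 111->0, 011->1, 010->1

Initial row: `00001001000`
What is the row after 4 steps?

10000011001

step 1: 11111011011
step 2: 00000110110
step 3: 11111101100
step 4: 10000011001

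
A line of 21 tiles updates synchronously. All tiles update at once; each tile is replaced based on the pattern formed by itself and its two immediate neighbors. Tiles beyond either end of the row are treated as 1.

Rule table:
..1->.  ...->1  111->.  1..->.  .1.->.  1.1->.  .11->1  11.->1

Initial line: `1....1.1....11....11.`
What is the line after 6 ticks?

1.11.1.1.11.11.11.11.

1.11.....11.11.11.11.
1.11.111.11.11.11.11.
1.11.1.1.11.11.11.11.
1.11.....11.11.11.11.  (repeats tick 1; period 3)
tick 6: 1.11.1.1.11.11.11.11.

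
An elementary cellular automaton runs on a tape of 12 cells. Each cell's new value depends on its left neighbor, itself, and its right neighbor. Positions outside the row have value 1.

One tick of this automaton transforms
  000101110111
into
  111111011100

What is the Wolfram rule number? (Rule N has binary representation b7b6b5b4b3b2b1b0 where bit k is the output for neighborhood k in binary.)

position 6: 111 → 0  (bit 7 = 0)
position 7: 110 → 1  (bit 6 = 1)
position 4: 101 → 1  (bit 5 = 1)
position 0: 100 → 1  (bit 4 = 1)
position 5: 011 → 1  (bit 3 = 1)
position 3: 010 → 1  (bit 2 = 1)
position 2: 001 → 1  (bit 1 = 1)
position 1: 000 → 1  (bit 0 = 1)
bits b7..b0 = 01111111 = 127

127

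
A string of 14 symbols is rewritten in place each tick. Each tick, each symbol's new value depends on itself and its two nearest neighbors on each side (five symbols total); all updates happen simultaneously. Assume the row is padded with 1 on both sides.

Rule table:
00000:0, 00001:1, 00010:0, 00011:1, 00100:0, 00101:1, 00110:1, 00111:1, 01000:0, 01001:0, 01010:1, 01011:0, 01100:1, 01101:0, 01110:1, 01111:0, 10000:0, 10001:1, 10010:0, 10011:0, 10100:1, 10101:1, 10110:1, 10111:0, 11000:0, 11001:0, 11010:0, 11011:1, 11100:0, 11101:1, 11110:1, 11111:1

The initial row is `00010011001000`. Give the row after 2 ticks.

tick 1: 01000011000011
tick 2: 01001111001110

01001111001110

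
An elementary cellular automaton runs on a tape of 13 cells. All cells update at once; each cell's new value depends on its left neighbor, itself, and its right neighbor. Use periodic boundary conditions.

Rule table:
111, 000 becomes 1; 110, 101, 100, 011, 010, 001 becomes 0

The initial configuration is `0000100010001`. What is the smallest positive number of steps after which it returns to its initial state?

0110001000100
0000100010001

2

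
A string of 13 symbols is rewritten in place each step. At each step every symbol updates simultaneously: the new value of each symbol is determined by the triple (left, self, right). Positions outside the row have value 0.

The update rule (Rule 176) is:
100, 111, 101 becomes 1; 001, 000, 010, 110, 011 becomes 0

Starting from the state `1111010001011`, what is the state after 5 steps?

0000001010100

0110101000100
0001010100010
0000101010001
0000010101000
0000001010100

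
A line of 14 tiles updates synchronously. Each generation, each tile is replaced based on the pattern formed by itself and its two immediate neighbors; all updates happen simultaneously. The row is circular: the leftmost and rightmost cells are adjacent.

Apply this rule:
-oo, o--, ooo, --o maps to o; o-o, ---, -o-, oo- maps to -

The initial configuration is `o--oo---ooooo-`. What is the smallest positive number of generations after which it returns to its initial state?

-ooo-o-ooooo--
ooo----oooo-o-
oo-o--oooo----
o---ooooo-o--o
-o-ooooo---ooo
---oooo-o-ooo-
--oooo----oo-o
ooooo-o--oo---
oooo---ooo-o-o
ooo-o-ooo----o
oo----oo-o--oo
o-o--oo---oooo
---ooo-o-ooooo
o-ooo----oooo-
--oo-o--oooo--
-oo---ooooo-o-
oo-o-ooooo---o
o----oooo-o-oo
-o--oooo----oo
--ooooo-o--oo-
-ooooo---ooo-o
-oooo-o-ooo---
oooo----oo-o--
ooo-o--oo---oo
oo---ooo-o-ooo
o-o-ooo----ooo
----oo-o--oooo
o--oo---ooooo-

28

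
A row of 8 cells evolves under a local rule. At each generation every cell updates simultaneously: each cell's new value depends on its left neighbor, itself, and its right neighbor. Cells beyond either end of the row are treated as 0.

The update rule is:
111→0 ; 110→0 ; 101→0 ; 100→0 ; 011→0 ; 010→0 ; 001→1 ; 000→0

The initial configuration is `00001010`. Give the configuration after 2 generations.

00100000

generation 1: 00010000
generation 2: 00100000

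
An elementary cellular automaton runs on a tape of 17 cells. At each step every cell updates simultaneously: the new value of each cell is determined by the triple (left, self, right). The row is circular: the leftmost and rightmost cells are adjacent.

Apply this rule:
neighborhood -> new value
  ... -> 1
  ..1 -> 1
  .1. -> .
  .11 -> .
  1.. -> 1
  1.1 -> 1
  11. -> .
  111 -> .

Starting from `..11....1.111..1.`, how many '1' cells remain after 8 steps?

7

11..1111.1...11.1
..11....1.111..1.  (repeats step 0; period 2)
step 8: ..11....1.111..1.
count of 1: 7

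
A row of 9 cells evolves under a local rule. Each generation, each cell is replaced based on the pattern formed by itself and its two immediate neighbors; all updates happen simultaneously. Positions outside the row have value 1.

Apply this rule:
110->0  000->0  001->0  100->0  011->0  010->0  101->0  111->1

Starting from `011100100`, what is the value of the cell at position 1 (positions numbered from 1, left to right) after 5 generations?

001000000
000000000
000000000  (fixed point — unchanged through generation 5)
position 1 holds 0

0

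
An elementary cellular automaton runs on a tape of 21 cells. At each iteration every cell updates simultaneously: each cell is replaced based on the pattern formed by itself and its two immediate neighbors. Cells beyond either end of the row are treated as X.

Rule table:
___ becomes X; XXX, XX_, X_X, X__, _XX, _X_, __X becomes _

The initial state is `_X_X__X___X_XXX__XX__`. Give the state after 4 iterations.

_XXXXXX___XXXXXXXXXX_

________X____________
_XXXXXX___XXXXXXXXXX_
________X____________  (repeats iteration 1; period 2)
iteration 4: _XXXXXX___XXXXXXXXXX_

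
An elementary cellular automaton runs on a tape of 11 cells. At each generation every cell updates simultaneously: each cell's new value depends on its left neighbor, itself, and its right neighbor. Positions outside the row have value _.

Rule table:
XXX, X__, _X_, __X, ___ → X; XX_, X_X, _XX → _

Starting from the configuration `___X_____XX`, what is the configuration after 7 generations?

generation 1: XXXXXXXXX__
generation 2: _XXXXXXX_XX
generation 3: X_XXXXX____
generation 4: X__XXX_XXXX
generation 5: XXX_X___XX_
generation 6: _X__XXXX__X
generation 7: XXXX_XX_XXX

XXXX_XX_XXX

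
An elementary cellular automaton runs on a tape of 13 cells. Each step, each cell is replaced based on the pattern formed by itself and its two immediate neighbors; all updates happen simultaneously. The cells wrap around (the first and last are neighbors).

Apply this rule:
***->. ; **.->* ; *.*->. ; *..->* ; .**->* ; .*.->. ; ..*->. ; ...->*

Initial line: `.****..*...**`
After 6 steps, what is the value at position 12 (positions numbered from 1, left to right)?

.*..**..**.**
..*.***.**.**
*...*.*.**.**
***.....**.*.
*.*****.**...
..*...*.****.
position 12 holds *

*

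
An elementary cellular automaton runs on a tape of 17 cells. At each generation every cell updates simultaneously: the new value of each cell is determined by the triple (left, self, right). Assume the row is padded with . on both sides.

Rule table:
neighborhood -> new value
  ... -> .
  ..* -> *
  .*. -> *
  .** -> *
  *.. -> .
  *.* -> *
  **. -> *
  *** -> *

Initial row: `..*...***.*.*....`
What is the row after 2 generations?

***.*********....

generation 1: .**..********....
generation 2: ***.*********....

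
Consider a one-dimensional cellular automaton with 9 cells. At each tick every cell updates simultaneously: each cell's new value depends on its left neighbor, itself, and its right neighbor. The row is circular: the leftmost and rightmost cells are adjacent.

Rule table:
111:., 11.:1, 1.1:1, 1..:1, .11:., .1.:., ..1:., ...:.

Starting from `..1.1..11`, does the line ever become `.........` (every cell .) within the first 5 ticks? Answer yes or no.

tick 1: 1..1.1..1
tick 2: 11..1.1..
tick 3: .11..1.1.
tick 4: ..11..1.1
tick 5: 1..11..1.
tick 5 is 1..11..1., still not uniform .

no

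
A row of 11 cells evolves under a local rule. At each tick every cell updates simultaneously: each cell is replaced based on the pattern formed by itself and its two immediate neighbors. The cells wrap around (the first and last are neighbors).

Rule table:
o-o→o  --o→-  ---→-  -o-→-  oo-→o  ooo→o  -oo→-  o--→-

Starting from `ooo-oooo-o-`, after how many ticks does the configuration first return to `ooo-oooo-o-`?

11

-ooo-oooo-o
o-ooo-oooo-
-o-ooo-oooo
o-o-ooo-ooo
oo-o-ooo-oo
ooo-o-ooo-o
oooo-o-ooo-
-oooo-o-ooo
o-oooo-o-oo
oo-oooo-o-o
ooo-oooo-o-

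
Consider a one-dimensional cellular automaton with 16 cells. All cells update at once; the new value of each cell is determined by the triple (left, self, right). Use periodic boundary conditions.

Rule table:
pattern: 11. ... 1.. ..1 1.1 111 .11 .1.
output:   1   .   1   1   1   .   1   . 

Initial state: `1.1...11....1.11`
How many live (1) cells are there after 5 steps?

11

step 1: 11.1.1111..1.11.
step 2: 111.11..111.1111
step 3: ..1111111.111...
step 4: .11.....111.11..
step 5: 1111...11.11111.
count of 1: 11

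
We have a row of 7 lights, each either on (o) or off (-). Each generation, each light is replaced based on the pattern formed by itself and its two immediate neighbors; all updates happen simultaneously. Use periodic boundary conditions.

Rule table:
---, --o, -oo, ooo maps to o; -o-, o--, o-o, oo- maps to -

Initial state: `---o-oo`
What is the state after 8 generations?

-oo--o-

-oo--o-
oo--o--
o--o--o
--o--oo
-o--oo-
o--oo--
--oo--o
-oo--o-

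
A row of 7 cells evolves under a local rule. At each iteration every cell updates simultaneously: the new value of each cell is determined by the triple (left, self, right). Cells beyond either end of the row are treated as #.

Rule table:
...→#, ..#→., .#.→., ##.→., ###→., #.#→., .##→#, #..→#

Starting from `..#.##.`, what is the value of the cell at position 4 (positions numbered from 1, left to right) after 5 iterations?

#...#..
.##..#.
.#.#...
....##.
###.#..
position 4 holds .

.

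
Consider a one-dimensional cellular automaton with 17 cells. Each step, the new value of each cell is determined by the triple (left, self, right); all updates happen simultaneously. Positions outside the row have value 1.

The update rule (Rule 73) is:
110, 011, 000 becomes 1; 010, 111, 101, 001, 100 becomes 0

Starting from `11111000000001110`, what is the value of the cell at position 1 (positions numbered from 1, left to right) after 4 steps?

00001011111101010
01100010000100000
01101000110001110
01100010110101010
position 1 holds 0

0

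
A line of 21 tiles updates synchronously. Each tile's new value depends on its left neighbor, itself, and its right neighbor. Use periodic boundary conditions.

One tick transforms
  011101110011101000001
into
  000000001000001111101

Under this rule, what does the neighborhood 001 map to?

At position 9 the neighborhood is 001; the next row has 0 there.

0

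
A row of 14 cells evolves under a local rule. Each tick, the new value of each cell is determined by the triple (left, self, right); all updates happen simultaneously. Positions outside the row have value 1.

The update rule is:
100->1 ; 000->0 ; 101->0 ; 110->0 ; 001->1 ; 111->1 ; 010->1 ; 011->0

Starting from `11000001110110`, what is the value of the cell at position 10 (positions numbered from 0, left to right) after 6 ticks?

0

10100010100000
00110110110001
11000000001010
10100000011010
00110000100010
11001001110110
position 10 holds 0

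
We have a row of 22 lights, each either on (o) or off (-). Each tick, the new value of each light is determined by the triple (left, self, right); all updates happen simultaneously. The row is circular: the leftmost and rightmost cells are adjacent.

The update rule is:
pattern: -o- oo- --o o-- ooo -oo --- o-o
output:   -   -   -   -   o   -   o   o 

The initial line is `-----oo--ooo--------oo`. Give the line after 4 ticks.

ooooo------o------oooo

tick 1: -ooo------o--oooooo---
tick 2: --o--oooo-----oooo--oo
tick 3: ------oo--ooo--oo-----
tick 4: ooooo------o------oooo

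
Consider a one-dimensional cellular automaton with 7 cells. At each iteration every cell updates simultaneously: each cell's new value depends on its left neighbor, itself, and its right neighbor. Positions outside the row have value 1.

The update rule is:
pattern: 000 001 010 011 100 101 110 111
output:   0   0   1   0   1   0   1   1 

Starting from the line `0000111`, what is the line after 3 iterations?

iteration 1: 1000011
iteration 2: 1100001
iteration 3: 1110000

1110000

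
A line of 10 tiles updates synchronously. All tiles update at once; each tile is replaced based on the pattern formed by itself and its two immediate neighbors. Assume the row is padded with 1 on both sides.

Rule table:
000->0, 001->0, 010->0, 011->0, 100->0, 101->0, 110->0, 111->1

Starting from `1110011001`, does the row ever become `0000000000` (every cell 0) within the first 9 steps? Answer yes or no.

yes

1100000000
1000000000
0000000000
all cells are 0 at step 3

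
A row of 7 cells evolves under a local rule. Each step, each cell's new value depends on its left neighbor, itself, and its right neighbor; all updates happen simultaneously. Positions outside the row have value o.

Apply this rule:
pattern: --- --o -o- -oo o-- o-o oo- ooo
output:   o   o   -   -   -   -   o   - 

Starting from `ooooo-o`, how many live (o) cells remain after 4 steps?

----o--
-ooo--o
---o-o-
-oo----
count of o: 2

2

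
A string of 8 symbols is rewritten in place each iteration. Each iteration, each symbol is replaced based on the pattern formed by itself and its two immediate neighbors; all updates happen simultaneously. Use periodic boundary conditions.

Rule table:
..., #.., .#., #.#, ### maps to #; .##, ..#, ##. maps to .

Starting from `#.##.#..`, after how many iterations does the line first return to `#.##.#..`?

iteration 1: ##..###.
iteration 2: ..#..#.#
iteration 3: #.##.###
iteration 4: .#..#.##
iteration 5: ###.##..
iteration 6: .#.#..#.
iteration 7: .####.##
iteration 8: #.##.#..

8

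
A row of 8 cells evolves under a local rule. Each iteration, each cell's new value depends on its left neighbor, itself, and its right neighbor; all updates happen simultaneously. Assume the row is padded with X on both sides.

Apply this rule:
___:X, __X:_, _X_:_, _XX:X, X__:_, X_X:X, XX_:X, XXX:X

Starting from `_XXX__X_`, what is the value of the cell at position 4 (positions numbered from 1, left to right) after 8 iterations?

X

XXXX___X
XXXX_X_X
XXXXX_XX
XXXXXXXX
XXXXXXXX  (fixed point — unchanged through iteration 8)
position 4 holds X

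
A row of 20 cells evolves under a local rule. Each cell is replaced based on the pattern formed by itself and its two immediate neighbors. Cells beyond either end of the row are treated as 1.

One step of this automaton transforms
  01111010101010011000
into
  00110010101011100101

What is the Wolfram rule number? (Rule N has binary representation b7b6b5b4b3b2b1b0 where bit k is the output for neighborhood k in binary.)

150

position 2: 111 → 1  (bit 7 = 1)
position 4: 110 → 0  (bit 6 = 0)
position 0: 101 → 0  (bit 5 = 0)
position 13: 100 → 1  (bit 4 = 1)
position 1: 011 → 0  (bit 3 = 0)
position 6: 010 → 1  (bit 2 = 1)
position 14: 001 → 1  (bit 1 = 1)
position 18: 000 → 0  (bit 0 = 0)
bits b7..b0 = 10010110 = 150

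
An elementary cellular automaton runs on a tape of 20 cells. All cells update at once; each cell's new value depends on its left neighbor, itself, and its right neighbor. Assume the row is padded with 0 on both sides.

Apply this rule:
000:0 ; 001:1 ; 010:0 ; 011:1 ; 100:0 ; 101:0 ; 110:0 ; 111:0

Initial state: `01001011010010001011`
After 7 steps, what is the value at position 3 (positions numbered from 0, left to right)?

0

step 1: 10010010000100010010
step 2: 00100100001000100100
step 3: 01001000010001001000
step 4: 10010000100010010000
step 5: 00100001000100100000
step 6: 01000010001001000000
step 7: 10000100010010000000
position 3 holds 0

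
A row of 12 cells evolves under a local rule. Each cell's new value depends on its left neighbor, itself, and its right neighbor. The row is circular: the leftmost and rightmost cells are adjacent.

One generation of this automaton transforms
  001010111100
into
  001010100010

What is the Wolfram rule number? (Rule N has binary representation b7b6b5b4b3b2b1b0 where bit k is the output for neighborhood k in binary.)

position 7: 111 → 0  (bit 7 = 0)
position 9: 110 → 0  (bit 6 = 0)
position 3: 101 → 0  (bit 5 = 0)
position 10: 100 → 1  (bit 4 = 1)
position 6: 011 → 1  (bit 3 = 1)
position 2: 010 → 1  (bit 2 = 1)
position 1: 001 → 0  (bit 1 = 0)
position 0: 000 → 0  (bit 0 = 0)
bits b7..b0 = 00011100 = 28

28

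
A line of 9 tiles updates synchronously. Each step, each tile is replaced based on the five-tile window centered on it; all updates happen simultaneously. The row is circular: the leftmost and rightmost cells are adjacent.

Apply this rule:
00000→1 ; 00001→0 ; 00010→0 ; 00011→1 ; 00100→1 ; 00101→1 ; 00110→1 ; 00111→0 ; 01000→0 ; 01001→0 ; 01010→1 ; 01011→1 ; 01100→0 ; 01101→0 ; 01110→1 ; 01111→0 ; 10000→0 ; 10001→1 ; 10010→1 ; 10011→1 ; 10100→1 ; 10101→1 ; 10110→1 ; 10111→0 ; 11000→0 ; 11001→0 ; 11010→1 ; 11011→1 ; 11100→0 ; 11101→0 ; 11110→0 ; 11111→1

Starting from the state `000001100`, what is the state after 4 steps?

step 1: 111011000
step 2: 010110011
step 3: 111100110
step 4: 000001101

000001101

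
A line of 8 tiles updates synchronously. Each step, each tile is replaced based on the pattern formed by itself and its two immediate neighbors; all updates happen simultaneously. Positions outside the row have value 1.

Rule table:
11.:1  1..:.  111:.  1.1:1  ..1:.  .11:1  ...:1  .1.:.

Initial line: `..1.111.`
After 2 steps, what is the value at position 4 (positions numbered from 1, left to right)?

1

...11.11
.1.1111.
position 4 holds 1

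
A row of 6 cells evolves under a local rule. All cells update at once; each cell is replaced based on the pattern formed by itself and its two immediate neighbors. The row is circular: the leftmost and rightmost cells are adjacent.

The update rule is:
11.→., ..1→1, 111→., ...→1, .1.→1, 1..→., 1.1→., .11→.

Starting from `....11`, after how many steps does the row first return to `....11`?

12

step 1: .111..
step 2: 1....1
step 3: ..111.
step 4: 11....
step 5: ...111
step 6: .11...
step 7: 1...11
step 8: ..11..
step 9: 11...1
step 10: ...11.
step 11: 111...
step 12: ....11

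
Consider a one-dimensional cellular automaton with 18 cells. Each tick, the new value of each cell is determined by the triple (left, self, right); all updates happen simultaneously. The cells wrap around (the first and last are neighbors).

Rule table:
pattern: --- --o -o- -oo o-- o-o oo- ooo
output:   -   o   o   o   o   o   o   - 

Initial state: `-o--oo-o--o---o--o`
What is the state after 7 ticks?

tick 1: oooooooooooo-ooooo
tick 2: -----------ooo----
tick 3: ----------oo-oo---
tick 4: ---------ooooooo--
tick 5: --------oo-----oo-
tick 6: -------oooo---oooo
tick 7: o-----oo--oo-oo--o

o-----oo--oo-oo--o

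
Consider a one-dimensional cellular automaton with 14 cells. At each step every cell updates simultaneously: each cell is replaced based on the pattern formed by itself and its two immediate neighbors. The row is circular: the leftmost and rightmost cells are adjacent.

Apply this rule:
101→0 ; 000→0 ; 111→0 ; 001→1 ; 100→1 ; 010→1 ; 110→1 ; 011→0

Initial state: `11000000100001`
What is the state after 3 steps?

step 1: 01100001110010
step 2: 10110010011111
step 3: 10011111100000

10011111100000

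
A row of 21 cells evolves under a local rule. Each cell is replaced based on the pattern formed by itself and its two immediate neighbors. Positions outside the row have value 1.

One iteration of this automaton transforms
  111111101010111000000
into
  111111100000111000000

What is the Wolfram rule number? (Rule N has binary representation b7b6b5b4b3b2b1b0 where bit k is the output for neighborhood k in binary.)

200

position 0: 111 → 1  (bit 7 = 1)
position 6: 110 → 1  (bit 6 = 1)
position 7: 101 → 0  (bit 5 = 0)
position 15: 100 → 0  (bit 4 = 0)
position 12: 011 → 1  (bit 3 = 1)
position 8: 010 → 0  (bit 2 = 0)
position 20: 001 → 0  (bit 1 = 0)
position 16: 000 → 0  (bit 0 = 0)
bits b7..b0 = 11001000 = 200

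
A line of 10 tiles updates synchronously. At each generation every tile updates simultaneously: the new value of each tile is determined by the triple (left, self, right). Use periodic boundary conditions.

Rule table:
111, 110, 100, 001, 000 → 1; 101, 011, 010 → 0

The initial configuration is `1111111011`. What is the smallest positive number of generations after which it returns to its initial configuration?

1111111001
1111111110
0111111110
1011111111
1001111111
1110111111
1110011111
1111101111
1111100111
1111111011

10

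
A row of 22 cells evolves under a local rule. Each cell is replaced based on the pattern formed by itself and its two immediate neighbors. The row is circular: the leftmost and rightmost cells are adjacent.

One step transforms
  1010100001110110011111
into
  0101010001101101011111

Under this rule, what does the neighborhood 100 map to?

1

At position 5 the neighborhood is 100; the next row has 1 there.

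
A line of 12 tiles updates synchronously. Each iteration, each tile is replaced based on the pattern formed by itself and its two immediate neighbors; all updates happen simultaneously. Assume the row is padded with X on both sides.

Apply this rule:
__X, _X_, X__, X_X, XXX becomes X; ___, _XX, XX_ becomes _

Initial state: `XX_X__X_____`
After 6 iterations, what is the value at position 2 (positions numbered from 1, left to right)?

X_XXXXXX___X
_X_XXXX_X_X_
XXX_XX_XXXXX
XX_X__X_XXXX
X_XXXXXX_XXX
_X_XXXX_X_XX
position 2 holds X

X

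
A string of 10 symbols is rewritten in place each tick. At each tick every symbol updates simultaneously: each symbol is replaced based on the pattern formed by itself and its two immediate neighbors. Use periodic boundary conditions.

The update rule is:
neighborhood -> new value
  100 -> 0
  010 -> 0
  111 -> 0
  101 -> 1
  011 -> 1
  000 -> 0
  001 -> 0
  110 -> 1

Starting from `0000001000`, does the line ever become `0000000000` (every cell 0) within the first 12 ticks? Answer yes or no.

yes

tick 1: 0000000000
all cells are 0 at tick 1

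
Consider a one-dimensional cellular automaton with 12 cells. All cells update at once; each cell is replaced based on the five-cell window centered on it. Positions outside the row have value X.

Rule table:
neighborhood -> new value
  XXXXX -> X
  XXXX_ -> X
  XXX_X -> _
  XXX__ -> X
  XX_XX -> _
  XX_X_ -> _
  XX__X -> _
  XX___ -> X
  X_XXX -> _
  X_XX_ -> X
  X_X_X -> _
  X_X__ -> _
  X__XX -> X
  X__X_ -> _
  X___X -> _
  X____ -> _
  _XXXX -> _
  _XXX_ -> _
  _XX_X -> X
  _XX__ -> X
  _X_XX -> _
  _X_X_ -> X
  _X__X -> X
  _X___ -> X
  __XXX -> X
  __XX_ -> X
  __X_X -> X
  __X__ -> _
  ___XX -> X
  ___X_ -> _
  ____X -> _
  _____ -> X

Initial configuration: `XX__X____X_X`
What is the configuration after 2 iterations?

XXX___X___XX

XX___X___X__
XXX___X___XX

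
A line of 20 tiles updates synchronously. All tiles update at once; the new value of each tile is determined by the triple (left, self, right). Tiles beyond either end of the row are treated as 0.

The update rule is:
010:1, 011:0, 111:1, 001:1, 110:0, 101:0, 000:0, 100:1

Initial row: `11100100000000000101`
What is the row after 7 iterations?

iteration 1: 01011110000000001101
iteration 2: 11001101000000010001
iteration 3: 00110001100000111011
iteration 4: 01001010010001010000
iteration 5: 11111011111011011000
iteration 6: 01110001110000000100
iteration 7: 10101010101000001110

10101010101000001110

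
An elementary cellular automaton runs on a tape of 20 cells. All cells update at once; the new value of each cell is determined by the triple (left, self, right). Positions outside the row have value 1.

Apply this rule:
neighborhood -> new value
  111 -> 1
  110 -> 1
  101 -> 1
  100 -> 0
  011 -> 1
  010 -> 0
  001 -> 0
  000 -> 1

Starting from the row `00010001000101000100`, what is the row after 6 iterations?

11111000111111111111

01000100010010010000
10010001000000000110
10000100011111110111
10110001011111111111
11110100111111111111
11111000111111111111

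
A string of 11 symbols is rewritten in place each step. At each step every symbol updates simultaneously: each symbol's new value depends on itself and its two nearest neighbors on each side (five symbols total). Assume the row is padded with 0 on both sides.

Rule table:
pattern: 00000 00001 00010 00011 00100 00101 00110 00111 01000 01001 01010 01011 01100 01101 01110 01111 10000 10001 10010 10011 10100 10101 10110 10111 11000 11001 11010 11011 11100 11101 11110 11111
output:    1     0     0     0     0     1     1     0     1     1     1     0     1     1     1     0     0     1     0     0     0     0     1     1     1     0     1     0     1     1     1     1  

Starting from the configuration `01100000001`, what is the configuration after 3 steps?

01110111000
00110111101
00110101110

00110101110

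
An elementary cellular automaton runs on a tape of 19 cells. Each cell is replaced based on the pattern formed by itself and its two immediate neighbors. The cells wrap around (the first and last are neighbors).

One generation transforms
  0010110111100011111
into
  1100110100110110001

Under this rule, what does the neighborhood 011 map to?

At position 4 the neighborhood is 011; the next row has 1 there.

1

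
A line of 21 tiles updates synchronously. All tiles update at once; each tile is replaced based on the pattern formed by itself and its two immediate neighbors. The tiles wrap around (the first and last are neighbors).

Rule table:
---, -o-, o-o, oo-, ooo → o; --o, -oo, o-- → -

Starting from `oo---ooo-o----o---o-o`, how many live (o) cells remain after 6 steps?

15

oo-o--oooo-oo-o-o-oo-
-ooo---oooo-oooooo-oo
o-oo-o--oooo-oooooo-o
oo-ooo---oooo-oooooo-
-oo-oo-o--oooo-oooooo
o-oo-ooo---oooo-ooooo
count of o: 15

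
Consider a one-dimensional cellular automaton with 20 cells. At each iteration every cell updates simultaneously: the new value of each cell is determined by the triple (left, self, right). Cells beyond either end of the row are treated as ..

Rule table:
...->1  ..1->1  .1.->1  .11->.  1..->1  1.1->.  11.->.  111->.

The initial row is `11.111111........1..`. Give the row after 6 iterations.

.........11111111111
111111111...........
.........11111111111  (repeats iteration 1; period 2)
iteration 6: 111111111...........

111111111...........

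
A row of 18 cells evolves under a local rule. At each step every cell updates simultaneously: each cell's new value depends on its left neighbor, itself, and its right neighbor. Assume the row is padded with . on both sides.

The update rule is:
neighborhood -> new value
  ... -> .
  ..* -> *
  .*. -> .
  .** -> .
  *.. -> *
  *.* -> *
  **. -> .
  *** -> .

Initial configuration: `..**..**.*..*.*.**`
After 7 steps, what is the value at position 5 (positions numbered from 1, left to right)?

.*..**..*.**.*.*..
*.**..**.*..*.*.*.
.*..**..*.**.*.*.*
*.**..**.*..*.*.*.  (repeats step 2; period 2)
step 7: .*..**..*.**.*.*.*
position 5 holds *

*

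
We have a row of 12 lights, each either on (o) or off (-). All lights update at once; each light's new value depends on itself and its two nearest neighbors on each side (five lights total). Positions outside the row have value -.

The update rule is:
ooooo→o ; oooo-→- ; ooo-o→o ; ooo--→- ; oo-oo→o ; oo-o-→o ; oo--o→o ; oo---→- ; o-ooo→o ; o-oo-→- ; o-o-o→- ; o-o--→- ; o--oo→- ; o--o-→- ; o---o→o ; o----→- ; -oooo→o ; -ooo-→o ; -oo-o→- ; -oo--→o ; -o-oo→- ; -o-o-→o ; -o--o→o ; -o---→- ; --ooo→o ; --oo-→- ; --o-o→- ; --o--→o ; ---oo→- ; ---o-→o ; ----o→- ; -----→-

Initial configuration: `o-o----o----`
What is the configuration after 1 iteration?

-o----oo----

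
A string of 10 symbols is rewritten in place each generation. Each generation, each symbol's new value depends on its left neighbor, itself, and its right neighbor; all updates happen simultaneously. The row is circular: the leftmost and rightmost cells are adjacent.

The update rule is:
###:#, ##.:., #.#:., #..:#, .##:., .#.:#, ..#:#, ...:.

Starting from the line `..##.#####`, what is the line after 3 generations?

##....###.
..#..#.#..
.#####.##.

.#####.##.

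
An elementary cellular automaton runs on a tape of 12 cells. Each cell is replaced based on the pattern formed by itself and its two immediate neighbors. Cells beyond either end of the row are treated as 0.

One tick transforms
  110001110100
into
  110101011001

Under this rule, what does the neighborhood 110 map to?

1

At position 1 the neighborhood is 110; the next row has 1 there.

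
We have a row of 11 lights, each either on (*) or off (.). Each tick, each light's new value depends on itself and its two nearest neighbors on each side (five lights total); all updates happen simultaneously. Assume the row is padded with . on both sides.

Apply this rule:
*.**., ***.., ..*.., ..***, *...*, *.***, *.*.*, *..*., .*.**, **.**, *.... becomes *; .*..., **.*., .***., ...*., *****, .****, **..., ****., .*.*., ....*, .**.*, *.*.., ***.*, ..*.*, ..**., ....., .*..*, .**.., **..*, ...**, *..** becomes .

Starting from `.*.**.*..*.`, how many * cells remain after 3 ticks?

..**....**.
.....*.....
.....*.*...
count of *: 2

2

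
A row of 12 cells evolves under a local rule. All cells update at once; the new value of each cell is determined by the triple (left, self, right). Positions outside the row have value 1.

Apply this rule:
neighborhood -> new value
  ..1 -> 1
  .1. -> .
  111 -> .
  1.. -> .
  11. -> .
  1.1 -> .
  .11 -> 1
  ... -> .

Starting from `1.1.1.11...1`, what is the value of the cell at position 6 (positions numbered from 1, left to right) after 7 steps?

step 1: ......1...11
step 2: .....1...11.
step 3: ....1...11..
step 4: ...1...11..1
step 5: ..1...11..11
step 6: .1...11..11.
step 7: ....11..11..
position 6 holds 1

1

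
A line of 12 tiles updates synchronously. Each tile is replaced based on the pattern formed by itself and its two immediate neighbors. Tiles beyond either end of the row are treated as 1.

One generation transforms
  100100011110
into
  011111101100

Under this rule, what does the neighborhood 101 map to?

0

At position 11 the neighborhood is 101; the next row has 0 there.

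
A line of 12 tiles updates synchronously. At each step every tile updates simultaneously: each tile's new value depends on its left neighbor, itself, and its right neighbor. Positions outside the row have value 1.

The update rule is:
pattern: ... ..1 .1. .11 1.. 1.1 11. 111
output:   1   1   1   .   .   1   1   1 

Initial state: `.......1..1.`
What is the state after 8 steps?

.1111111.111
1.1111111.11
11.1111111.1
111.1111111.
1111.1111111
11111.111111
111111.11111
1111111.1111

1111111.1111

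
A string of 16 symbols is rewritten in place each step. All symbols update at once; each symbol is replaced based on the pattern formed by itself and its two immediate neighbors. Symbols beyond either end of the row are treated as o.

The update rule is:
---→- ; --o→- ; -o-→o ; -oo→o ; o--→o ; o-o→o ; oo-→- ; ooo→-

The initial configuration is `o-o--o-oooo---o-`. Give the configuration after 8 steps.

-ooo-ooo---o--oo
oo--oo--o--oo-o-
--o-o-o-oo-o-ooo
o-ooooooo-oooo--
-oo------oo---o-
oo-o-----o-o--oo
--ooo----oooo-o-
o-o--o---o---ooo

o-o--o---o---ooo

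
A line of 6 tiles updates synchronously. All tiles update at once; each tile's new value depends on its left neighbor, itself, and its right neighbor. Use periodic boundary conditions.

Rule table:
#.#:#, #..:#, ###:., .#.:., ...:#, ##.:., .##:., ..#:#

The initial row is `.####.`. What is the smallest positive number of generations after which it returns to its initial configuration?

#....#
.####.

2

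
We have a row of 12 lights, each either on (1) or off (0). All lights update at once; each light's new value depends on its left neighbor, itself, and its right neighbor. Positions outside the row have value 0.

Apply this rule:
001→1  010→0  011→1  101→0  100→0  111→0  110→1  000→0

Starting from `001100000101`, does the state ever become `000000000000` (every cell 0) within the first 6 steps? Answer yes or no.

no

011100001000
110100010000
110000100000
110001000000
110010000000
110100000000
step 6 is 110100000000, still not uniform 0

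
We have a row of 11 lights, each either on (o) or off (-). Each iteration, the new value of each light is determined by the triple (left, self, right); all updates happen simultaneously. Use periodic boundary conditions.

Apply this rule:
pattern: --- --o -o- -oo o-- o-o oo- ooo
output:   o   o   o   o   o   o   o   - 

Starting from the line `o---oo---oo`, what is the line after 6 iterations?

o--------oo

oooooooooo-
o--------oo
oooooooooo-  (repeats iteration 1; period 2)
iteration 6: o--------oo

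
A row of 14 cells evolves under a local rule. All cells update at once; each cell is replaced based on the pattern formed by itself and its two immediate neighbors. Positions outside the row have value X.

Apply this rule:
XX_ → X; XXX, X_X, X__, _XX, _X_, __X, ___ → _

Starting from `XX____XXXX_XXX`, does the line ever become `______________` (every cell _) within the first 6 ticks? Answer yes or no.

yes

_X_______X____
______________
all cells are _ at tick 2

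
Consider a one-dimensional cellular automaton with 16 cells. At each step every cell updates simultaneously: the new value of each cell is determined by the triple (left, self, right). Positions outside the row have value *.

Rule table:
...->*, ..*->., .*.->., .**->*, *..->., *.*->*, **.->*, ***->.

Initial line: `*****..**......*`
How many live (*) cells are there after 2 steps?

9

....*..**.****.*
.**....****..***
count of *: 9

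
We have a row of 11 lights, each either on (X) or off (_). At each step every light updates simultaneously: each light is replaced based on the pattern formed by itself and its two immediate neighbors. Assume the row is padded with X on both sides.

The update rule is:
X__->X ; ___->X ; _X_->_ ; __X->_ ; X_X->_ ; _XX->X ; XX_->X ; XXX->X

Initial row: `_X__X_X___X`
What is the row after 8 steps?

XX_XXX_XX_X

__X____XX_X
X__XXX_XX_X
XX_XXX_XX_X
XX_XXX_XX_X  (fixed point — unchanged through step 8)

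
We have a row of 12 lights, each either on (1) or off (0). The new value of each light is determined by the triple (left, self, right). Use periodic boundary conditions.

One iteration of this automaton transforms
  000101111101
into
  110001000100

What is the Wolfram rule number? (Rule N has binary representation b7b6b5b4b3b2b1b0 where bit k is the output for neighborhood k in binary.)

position 6: 111 → 0  (bit 7 = 0)
position 9: 110 → 1  (bit 6 = 1)
position 4: 101 → 0  (bit 5 = 0)
position 0: 100 → 1  (bit 4 = 1)
position 5: 011 → 1  (bit 3 = 1)
position 3: 010 → 0  (bit 2 = 0)
position 2: 001 → 0  (bit 1 = 0)
position 1: 000 → 1  (bit 0 = 1)
bits b7..b0 = 01011001 = 89

89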